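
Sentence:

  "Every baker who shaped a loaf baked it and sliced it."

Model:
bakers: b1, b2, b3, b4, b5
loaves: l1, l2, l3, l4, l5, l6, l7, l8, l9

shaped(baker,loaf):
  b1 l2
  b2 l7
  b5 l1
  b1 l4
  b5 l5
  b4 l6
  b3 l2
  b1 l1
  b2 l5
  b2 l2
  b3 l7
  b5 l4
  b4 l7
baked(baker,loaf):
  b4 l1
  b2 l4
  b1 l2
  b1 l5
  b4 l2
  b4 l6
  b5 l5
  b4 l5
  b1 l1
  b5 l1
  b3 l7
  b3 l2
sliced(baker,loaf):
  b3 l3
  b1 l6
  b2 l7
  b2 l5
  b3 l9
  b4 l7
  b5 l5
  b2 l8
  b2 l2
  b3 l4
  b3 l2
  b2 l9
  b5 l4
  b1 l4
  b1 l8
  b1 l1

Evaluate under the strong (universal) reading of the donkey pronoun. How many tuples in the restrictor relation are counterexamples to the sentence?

"it" takes "a loaf" as antecedent — a donkey pronoun bound across the clause boundary.
Strong reading: for every (b,l) with shaped(b,l), baked(b,l) ∧ sliced(b,l).
Restrictor pairs: (b1,l1) ✓  (b1,l2) ✗  (b1,l4) ✗  (b2,l2) ✗  (b2,l5) ✗  (b2,l7) ✗  (b3,l2) ✓  (b3,l7) ✗  (b4,l6) ✗  (b4,l7) ✗  (b5,l1) ✗  (b5,l4) ✗  (b5,l5) ✓
Counterexamples (restrictor pairs failing the scope): 10.

10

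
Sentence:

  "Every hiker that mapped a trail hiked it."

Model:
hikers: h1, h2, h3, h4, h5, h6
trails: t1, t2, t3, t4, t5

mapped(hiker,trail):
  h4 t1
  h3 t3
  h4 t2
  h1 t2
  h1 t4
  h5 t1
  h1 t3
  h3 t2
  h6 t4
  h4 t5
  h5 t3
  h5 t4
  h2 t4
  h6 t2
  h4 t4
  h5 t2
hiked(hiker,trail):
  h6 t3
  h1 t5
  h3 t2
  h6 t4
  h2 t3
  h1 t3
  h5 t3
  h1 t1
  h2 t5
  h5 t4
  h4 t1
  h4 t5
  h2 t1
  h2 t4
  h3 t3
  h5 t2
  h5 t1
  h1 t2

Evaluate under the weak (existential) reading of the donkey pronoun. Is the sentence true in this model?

True

"it" takes "a trail" as antecedent — a donkey pronoun bound across the clause boundary.
Weak reading: every hiker h with some mapped-trail has at least one mapped-trail t such that hiked(h,t).
Per hiker: h1:✓  h2:✓  h3:✓  h4:✓  h5:✓  h6:✓
Every hiker in the restrictor has a witness.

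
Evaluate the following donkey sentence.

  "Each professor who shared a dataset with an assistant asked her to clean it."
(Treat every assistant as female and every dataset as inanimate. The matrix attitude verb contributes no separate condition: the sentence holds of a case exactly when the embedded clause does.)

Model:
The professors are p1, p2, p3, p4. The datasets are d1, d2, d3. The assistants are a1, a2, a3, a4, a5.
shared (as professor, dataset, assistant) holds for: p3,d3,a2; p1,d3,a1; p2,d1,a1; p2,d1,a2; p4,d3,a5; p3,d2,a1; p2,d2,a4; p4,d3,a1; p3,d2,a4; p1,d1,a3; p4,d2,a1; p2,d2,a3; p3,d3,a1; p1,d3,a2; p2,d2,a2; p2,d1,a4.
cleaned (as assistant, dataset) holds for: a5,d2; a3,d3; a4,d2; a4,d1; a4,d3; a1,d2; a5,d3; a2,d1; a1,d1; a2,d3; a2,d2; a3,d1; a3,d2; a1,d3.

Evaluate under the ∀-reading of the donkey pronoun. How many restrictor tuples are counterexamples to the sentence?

"her" takes "an assistant" as antecedent and "it" takes "a dataset"; both are donkey pronouns co-varying with the restrictor.
Strong reading: for every (p,d,a) with shared(p,d,a), cleaned(a,d).
Restrictor triples: (p1,d1,a3)→cleaned(a3,d1) ✓  (p1,d3,a1)→cleaned(a1,d3) ✓  (p1,d3,a2)→cleaned(a2,d3) ✓  (p2,d1,a1)→cleaned(a1,d1) ✓  (p2,d1,a2)→cleaned(a2,d1) ✓  (p2,d1,a4)→cleaned(a4,d1) ✓  (p2,d2,a2)→cleaned(a2,d2) ✓  (p2,d2,a3)→cleaned(a3,d2) ✓  (p2,d2,a4)→cleaned(a4,d2) ✓  (p3,d2,a1)→cleaned(a1,d2) ✓  (p3,d2,a4)→cleaned(a4,d2) ✓  (p3,d3,a1)→cleaned(a1,d3) ✓  (p3,d3,a2)→cleaned(a2,d3) ✓  (p4,d2,a1)→cleaned(a1,d2) ✓  (p4,d3,a1)→cleaned(a1,d3) ✓  (p4,d3,a5)→cleaned(a5,d3) ✓
Counterexamples (restrictor triples failing the scope): 0.

0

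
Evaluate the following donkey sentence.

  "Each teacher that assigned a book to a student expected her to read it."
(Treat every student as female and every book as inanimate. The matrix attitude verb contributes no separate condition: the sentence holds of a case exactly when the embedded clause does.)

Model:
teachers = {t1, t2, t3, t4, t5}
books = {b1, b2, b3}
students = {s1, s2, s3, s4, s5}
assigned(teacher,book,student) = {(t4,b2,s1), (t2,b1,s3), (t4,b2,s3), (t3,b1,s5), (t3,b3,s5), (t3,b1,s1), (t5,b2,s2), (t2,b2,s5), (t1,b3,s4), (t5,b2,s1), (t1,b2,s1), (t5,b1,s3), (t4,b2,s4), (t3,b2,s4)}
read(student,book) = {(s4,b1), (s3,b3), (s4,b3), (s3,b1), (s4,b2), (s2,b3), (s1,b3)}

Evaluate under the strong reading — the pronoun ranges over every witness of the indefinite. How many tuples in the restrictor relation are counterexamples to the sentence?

"her" takes "a student" as antecedent and "it" takes "a book"; both are donkey pronouns co-varying with the restrictor.
Strong reading: for every (t,b,s) with assigned(t,b,s), read(s,b).
Restrictor triples: (t1,b2,s1)→read(s1,b2) ✗  (t1,b3,s4)→read(s4,b3) ✓  (t2,b1,s3)→read(s3,b1) ✓  (t2,b2,s5)→read(s5,b2) ✗  (t3,b1,s1)→read(s1,b1) ✗  (t3,b1,s5)→read(s5,b1) ✗  (t3,b2,s4)→read(s4,b2) ✓  (t3,b3,s5)→read(s5,b3) ✗  (t4,b2,s1)→read(s1,b2) ✗  (t4,b2,s3)→read(s3,b2) ✗  (t4,b2,s4)→read(s4,b2) ✓  (t5,b1,s3)→read(s3,b1) ✓  (t5,b2,s1)→read(s1,b2) ✗  (t5,b2,s2)→read(s2,b2) ✗
Counterexamples (restrictor triples failing the scope): 9.

9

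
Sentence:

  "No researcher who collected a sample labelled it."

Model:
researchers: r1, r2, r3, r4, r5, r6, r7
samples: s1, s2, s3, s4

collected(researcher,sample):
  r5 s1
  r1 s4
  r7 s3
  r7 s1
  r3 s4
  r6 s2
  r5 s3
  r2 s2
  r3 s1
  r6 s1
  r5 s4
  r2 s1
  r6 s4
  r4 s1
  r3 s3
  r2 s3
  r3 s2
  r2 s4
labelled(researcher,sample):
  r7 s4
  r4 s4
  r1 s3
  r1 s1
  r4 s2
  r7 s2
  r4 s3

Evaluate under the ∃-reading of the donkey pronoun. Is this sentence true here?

True

"it" takes "a sample" as antecedent — a donkey pronoun bound across the clause boundary.
Truth condition: for no (r,s) with collected(r,s) does labelled(r,s) hold.
Restrictor pairs — does the scope hold? (r1,s4):fails  (r2,s1):fails  (r2,s2):fails  (r2,s3):fails  (r2,s4):fails  (r3,s1):fails  (r3,s2):fails  (r3,s3):fails  (r3,s4):fails  (r4,s1):fails  (r5,s1):fails  (r5,s3):fails  (r5,s4):fails  (r6,s1):fails  (r6,s2):fails  (r6,s4):fails  (r7,s1):fails  (r7,s3):fails
Scope holds for no restrictor pair, so the sentence is true.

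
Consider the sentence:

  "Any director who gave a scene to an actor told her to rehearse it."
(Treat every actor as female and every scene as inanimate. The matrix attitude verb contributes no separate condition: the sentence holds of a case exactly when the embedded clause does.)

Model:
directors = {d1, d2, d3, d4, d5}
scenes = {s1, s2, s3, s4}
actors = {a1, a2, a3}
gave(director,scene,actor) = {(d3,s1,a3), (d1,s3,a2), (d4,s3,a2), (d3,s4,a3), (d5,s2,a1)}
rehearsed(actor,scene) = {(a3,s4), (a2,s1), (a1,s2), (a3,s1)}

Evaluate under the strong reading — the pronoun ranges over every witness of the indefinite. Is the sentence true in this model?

"her" takes "an actor" as antecedent and "it" takes "a scene"; both are donkey pronouns co-varying with the restrictor.
Strong reading: for every (d,s,a) with gave(d,s,a), rehearsed(a,s).
Restrictor triples: (d1,s3,a2)→rehearsed(a2,s3) ✗  (d3,s1,a3)→rehearsed(a3,s1) ✓  (d3,s4,a3)→rehearsed(a3,s4) ✓  (d4,s3,a2)→rehearsed(a2,s3) ✗  (d5,s2,a1)→rehearsed(a1,s2) ✓
Counterexample: (d1,s3,a2) — rehearsed(a2,s3) does not hold.

False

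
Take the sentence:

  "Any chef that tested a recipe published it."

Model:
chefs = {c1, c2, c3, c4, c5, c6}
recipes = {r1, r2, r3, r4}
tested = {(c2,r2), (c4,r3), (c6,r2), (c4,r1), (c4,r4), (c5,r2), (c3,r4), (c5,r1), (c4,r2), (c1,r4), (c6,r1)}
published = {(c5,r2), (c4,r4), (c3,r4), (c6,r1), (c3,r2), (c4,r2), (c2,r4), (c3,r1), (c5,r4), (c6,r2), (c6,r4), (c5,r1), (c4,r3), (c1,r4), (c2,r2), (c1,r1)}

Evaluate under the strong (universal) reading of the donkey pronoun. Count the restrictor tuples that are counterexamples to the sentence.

1

"it" takes "a recipe" as antecedent — a donkey pronoun bound across the clause boundary.
Strong reading: for every (c,r) with tested(c,r), published(c,r).
Restrictor pairs: (c1,r4) ✓  (c2,r2) ✓  (c3,r4) ✓  (c4,r1) ✗  (c4,r2) ✓  (c4,r3) ✓  (c4,r4) ✓  (c5,r1) ✓  (c5,r2) ✓  (c6,r1) ✓  (c6,r2) ✓
Counterexamples (restrictor pairs failing the scope): 1.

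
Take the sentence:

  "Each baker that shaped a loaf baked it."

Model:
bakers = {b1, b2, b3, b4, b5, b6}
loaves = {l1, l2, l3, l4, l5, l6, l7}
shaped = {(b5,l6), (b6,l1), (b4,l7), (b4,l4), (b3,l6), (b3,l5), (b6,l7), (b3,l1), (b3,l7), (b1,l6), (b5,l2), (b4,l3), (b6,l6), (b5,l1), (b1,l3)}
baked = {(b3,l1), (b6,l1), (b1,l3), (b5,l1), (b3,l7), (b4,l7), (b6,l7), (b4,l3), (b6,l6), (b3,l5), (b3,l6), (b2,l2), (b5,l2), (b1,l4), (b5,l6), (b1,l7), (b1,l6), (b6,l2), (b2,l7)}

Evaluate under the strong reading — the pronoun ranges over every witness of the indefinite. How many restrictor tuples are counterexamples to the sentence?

1

"it" takes "a loaf" as antecedent — a donkey pronoun bound across the clause boundary.
Strong reading: for every (b,l) with shaped(b,l), baked(b,l).
Restrictor pairs: (b1,l3) ✓  (b1,l6) ✓  (b3,l1) ✓  (b3,l5) ✓  (b3,l6) ✓  (b3,l7) ✓  (b4,l3) ✓  (b4,l4) ✗  (b4,l7) ✓  (b5,l1) ✓  (b5,l2) ✓  (b5,l6) ✓  (b6,l1) ✓  (b6,l6) ✓  (b6,l7) ✓
Counterexamples (restrictor pairs failing the scope): 1.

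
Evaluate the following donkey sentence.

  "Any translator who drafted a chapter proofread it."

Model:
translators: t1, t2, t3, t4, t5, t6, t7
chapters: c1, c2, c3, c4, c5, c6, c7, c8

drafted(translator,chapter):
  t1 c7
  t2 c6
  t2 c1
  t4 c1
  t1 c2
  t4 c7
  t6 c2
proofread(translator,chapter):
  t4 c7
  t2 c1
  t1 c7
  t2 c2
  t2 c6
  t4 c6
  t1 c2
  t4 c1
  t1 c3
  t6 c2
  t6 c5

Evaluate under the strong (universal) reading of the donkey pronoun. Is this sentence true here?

True

"it" takes "a chapter" as antecedent — a donkey pronoun bound across the clause boundary.
Strong reading: for every (t,c) with drafted(t,c), proofread(t,c).
Restrictor pairs: (t1,c2) ✓  (t1,c7) ✓  (t2,c1) ✓  (t2,c6) ✓  (t4,c1) ✓  (t4,c7) ✓  (t6,c2) ✓
Every restrictor pair satisfies the scope.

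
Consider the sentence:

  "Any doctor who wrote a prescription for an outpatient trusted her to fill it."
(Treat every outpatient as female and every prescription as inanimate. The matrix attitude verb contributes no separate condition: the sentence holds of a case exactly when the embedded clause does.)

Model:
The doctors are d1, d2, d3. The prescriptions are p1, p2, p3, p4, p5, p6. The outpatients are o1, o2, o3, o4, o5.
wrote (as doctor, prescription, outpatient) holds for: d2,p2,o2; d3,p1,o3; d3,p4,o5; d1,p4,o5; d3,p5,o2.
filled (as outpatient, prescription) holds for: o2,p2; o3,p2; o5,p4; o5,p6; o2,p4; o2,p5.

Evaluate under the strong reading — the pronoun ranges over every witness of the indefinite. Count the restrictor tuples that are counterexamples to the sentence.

"her" takes "an outpatient" as antecedent and "it" takes "a prescription"; both are donkey pronouns co-varying with the restrictor.
Strong reading: for every (d,p,o) with wrote(d,p,o), filled(o,p).
Restrictor triples: (d1,p4,o5)→filled(o5,p4) ✓  (d2,p2,o2)→filled(o2,p2) ✓  (d3,p1,o3)→filled(o3,p1) ✗  (d3,p4,o5)→filled(o5,p4) ✓  (d3,p5,o2)→filled(o2,p5) ✓
Counterexamples (restrictor triples failing the scope): 1.

1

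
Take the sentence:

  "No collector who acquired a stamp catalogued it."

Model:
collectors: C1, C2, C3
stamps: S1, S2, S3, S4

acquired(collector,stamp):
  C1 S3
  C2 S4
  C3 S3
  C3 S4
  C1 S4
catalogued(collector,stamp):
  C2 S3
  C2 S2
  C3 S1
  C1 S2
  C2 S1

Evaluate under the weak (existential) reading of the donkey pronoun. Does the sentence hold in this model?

"it" takes "a stamp" as antecedent — a donkey pronoun bound across the clause boundary.
Truth condition: for no (c,s) with acquired(c,s) does catalogued(c,s) hold.
Restrictor pairs — does the scope hold? (C1,S3):fails  (C1,S4):fails  (C2,S4):fails  (C3,S3):fails  (C3,S4):fails
Scope holds for no restrictor pair, so the sentence is true.

True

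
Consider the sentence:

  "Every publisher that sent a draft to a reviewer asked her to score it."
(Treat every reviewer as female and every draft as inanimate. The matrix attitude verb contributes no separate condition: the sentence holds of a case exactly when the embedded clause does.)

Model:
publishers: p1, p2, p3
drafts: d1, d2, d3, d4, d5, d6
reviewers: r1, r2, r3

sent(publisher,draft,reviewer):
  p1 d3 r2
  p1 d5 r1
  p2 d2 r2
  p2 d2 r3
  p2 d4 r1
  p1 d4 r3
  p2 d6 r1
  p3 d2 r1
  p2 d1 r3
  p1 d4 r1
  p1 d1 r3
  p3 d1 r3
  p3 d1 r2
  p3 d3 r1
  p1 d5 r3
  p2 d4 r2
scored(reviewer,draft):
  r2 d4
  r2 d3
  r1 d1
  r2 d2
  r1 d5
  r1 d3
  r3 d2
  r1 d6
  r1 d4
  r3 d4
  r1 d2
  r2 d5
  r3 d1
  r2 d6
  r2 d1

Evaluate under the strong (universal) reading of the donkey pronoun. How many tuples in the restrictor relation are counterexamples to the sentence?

"her" takes "a reviewer" as antecedent and "it" takes "a draft"; both are donkey pronouns co-varying with the restrictor.
Strong reading: for every (p,d,r) with sent(p,d,r), scored(r,d).
Restrictor triples: (p1,d1,r3)→scored(r3,d1) ✓  (p1,d3,r2)→scored(r2,d3) ✓  (p1,d4,r1)→scored(r1,d4) ✓  (p1,d4,r3)→scored(r3,d4) ✓  (p1,d5,r1)→scored(r1,d5) ✓  (p1,d5,r3)→scored(r3,d5) ✗  (p2,d1,r3)→scored(r3,d1) ✓  (p2,d2,r2)→scored(r2,d2) ✓  (p2,d2,r3)→scored(r3,d2) ✓  (p2,d4,r1)→scored(r1,d4) ✓  (p2,d4,r2)→scored(r2,d4) ✓  (p2,d6,r1)→scored(r1,d6) ✓  (p3,d1,r2)→scored(r2,d1) ✓  (p3,d1,r3)→scored(r3,d1) ✓  (p3,d2,r1)→scored(r1,d2) ✓  (p3,d3,r1)→scored(r1,d3) ✓
Counterexamples (restrictor triples failing the scope): 1.

1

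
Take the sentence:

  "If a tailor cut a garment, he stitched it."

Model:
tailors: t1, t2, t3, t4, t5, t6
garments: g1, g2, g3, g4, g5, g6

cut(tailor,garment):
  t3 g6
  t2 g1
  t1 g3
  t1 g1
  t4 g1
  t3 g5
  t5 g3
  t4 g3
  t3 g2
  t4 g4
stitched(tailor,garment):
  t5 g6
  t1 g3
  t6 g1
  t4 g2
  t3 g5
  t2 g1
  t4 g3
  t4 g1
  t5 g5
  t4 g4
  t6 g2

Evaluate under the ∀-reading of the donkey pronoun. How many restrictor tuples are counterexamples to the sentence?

"it" takes "a garment" as antecedent — a donkey pronoun bound across the clause boundary.
Strong reading: for every (t,g) with cut(t,g), stitched(t,g).
Restrictor pairs: (t1,g1) ✗  (t1,g3) ✓  (t2,g1) ✓  (t3,g2) ✗  (t3,g5) ✓  (t3,g6) ✗  (t4,g1) ✓  (t4,g3) ✓  (t4,g4) ✓  (t5,g3) ✗
Counterexamples (restrictor pairs failing the scope): 4.

4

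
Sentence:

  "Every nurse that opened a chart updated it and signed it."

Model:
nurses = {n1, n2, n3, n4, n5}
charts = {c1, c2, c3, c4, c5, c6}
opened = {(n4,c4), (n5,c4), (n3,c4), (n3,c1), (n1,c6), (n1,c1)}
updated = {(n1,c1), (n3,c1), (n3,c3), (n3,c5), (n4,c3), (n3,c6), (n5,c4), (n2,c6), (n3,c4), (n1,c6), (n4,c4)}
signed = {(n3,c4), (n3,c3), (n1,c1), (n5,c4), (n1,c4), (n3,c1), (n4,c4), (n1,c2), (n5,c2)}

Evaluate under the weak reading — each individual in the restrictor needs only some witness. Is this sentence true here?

True

"it" takes "a chart" as antecedent — a donkey pronoun bound across the clause boundary.
Weak reading: every nurse n with some opened-chart has at least one opened-chart c such that updated(n,c) ∧ signed(n,c).
Per nurse: n1:✓  n3:✓  n4:✓  n5:✓
Every nurse in the restrictor has a witness.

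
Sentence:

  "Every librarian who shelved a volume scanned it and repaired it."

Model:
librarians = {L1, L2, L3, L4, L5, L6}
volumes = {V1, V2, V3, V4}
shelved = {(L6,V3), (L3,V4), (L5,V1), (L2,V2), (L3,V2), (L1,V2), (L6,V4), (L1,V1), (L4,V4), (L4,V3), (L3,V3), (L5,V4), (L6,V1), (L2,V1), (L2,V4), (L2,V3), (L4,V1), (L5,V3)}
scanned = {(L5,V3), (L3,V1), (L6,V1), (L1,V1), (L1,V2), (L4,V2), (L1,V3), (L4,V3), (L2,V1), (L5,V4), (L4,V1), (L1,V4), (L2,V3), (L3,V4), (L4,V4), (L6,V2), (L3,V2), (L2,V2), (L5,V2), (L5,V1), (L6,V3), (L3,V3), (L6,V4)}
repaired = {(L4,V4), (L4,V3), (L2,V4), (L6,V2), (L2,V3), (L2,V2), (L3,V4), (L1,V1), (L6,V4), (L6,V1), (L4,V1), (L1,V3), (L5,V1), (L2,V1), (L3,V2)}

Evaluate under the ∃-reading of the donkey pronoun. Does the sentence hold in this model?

True

"it" takes "a volume" as antecedent — a donkey pronoun bound across the clause boundary.
Weak reading: every librarian l with some shelved-volume has at least one shelved-volume v such that scanned(l,v) ∧ repaired(l,v).
Per librarian: L1:✓  L2:✓  L3:✓  L4:✓  L5:✓  L6:✓
Every librarian in the restrictor has a witness.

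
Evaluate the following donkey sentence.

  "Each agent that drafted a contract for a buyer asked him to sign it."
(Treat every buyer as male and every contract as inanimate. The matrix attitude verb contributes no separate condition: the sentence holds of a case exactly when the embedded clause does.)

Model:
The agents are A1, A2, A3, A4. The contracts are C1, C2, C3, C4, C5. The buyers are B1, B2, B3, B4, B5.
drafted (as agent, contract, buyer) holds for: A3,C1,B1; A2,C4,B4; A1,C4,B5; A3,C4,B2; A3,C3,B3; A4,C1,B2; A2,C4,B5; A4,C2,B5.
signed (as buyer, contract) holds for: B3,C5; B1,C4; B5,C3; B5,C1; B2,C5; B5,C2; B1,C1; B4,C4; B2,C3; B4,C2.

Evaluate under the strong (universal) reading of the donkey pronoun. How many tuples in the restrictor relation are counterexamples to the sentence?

"him" takes "a buyer" as antecedent and "it" takes "a contract"; both are donkey pronouns co-varying with the restrictor.
Strong reading: for every (a,c,b) with drafted(a,c,b), signed(b,c).
Restrictor triples: (A1,C4,B5)→signed(B5,C4) ✗  (A2,C4,B4)→signed(B4,C4) ✓  (A2,C4,B5)→signed(B5,C4) ✗  (A3,C1,B1)→signed(B1,C1) ✓  (A3,C3,B3)→signed(B3,C3) ✗  (A3,C4,B2)→signed(B2,C4) ✗  (A4,C1,B2)→signed(B2,C1) ✗  (A4,C2,B5)→signed(B5,C2) ✓
Counterexamples (restrictor triples failing the scope): 5.

5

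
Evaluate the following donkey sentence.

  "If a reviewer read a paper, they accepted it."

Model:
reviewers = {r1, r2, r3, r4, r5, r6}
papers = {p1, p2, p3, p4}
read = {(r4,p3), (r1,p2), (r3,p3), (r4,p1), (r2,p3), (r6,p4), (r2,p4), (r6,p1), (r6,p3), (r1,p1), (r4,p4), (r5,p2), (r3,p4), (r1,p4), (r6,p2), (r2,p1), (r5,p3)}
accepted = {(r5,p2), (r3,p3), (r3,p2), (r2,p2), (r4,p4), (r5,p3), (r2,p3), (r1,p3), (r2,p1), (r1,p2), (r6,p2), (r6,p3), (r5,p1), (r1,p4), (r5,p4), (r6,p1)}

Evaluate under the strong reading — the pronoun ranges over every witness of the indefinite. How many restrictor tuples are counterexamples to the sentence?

"it" takes "a paper" as antecedent — a donkey pronoun bound across the clause boundary.
Strong reading: for every (r,p) with read(r,p), accepted(r,p).
Restrictor pairs: (r1,p1) ✗  (r1,p2) ✓  (r1,p4) ✓  (r2,p1) ✓  (r2,p3) ✓  (r2,p4) ✗  (r3,p3) ✓  (r3,p4) ✗  (r4,p1) ✗  (r4,p3) ✗  (r4,p4) ✓  (r5,p2) ✓  (r5,p3) ✓  (r6,p1) ✓  (r6,p2) ✓  (r6,p3) ✓  (r6,p4) ✗
Counterexamples (restrictor pairs failing the scope): 6.

6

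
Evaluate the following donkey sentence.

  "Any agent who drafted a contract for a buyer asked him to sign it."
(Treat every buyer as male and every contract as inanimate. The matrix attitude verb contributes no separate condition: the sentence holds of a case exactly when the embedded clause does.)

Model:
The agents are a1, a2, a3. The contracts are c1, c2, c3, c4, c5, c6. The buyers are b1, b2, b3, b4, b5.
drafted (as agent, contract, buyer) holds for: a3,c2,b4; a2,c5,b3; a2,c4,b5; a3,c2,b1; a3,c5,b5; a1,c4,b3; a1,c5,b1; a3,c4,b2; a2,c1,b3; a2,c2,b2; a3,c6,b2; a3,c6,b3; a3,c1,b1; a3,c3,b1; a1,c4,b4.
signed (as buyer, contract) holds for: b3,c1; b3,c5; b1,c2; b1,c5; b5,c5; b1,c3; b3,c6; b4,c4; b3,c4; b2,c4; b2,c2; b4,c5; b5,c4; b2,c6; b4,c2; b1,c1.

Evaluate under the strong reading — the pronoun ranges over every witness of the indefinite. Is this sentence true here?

True

"him" takes "a buyer" as antecedent and "it" takes "a contract"; both are donkey pronouns co-varying with the restrictor.
Strong reading: for every (a,c,b) with drafted(a,c,b), signed(b,c).
Restrictor triples: (a1,c4,b3)→signed(b3,c4) ✓  (a1,c4,b4)→signed(b4,c4) ✓  (a1,c5,b1)→signed(b1,c5) ✓  (a2,c1,b3)→signed(b3,c1) ✓  (a2,c2,b2)→signed(b2,c2) ✓  (a2,c4,b5)→signed(b5,c4) ✓  (a2,c5,b3)→signed(b3,c5) ✓  (a3,c1,b1)→signed(b1,c1) ✓  (a3,c2,b1)→signed(b1,c2) ✓  (a3,c2,b4)→signed(b4,c2) ✓  (a3,c3,b1)→signed(b1,c3) ✓  (a3,c4,b2)→signed(b2,c4) ✓  (a3,c5,b5)→signed(b5,c5) ✓  (a3,c6,b2)→signed(b2,c6) ✓  (a3,c6,b3)→signed(b3,c6) ✓
Every restrictor triple satisfies the scope.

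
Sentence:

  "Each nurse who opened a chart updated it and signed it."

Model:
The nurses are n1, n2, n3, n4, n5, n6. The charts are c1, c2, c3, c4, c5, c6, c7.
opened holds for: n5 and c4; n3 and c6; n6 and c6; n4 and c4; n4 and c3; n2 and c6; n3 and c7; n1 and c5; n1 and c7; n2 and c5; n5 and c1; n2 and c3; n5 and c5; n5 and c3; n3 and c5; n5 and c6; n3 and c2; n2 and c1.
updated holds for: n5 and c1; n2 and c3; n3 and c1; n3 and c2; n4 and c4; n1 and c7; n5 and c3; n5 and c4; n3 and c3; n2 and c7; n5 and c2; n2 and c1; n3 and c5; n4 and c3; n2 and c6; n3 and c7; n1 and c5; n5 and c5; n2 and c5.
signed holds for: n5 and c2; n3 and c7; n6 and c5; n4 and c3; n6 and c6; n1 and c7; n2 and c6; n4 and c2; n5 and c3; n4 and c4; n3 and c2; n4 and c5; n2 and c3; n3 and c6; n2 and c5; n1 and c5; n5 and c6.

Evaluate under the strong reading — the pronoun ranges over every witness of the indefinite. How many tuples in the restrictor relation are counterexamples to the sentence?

8

"it" takes "a chart" as antecedent — a donkey pronoun bound across the clause boundary.
Strong reading: for every (n,c) with opened(n,c), updated(n,c) ∧ signed(n,c).
Restrictor pairs: (n1,c5) ✓  (n1,c7) ✓  (n2,c1) ✗  (n2,c3) ✓  (n2,c5) ✓  (n2,c6) ✓  (n3,c2) ✓  (n3,c5) ✗  (n3,c6) ✗  (n3,c7) ✓  (n4,c3) ✓  (n4,c4) ✓  (n5,c1) ✗  (n5,c3) ✓  (n5,c4) ✗  (n5,c5) ✗  (n5,c6) ✗  (n6,c6) ✗
Counterexamples (restrictor pairs failing the scope): 8.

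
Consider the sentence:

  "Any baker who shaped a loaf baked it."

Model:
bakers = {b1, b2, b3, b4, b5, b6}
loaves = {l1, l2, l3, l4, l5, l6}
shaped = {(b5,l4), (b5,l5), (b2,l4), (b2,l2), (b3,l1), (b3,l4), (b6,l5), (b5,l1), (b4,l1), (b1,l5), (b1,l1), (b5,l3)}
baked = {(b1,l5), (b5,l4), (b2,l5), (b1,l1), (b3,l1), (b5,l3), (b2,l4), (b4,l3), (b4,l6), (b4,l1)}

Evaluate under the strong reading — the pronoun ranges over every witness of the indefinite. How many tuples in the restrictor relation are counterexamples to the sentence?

5

"it" takes "a loaf" as antecedent — a donkey pronoun bound across the clause boundary.
Strong reading: for every (b,l) with shaped(b,l), baked(b,l).
Restrictor pairs: (b1,l1) ✓  (b1,l5) ✓  (b2,l2) ✗  (b2,l4) ✓  (b3,l1) ✓  (b3,l4) ✗  (b4,l1) ✓  (b5,l1) ✗  (b5,l3) ✓  (b5,l4) ✓  (b5,l5) ✗  (b6,l5) ✗
Counterexamples (restrictor pairs failing the scope): 5.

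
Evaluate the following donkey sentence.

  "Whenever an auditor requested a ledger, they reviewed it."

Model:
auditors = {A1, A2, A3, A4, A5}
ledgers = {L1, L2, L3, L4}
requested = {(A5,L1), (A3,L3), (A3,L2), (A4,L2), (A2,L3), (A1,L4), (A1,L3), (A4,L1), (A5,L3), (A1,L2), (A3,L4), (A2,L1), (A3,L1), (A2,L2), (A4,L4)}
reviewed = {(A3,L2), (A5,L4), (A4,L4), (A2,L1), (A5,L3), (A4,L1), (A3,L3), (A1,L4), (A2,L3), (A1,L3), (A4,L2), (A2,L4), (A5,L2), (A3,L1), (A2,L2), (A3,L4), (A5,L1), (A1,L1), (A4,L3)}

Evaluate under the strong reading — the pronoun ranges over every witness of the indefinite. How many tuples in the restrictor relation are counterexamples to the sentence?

"it" takes "a ledger" as antecedent — a donkey pronoun bound across the clause boundary.
Strong reading: for every (a,l) with requested(a,l), reviewed(a,l).
Restrictor pairs: (A1,L2) ✗  (A1,L3) ✓  (A1,L4) ✓  (A2,L1) ✓  (A2,L2) ✓  (A2,L3) ✓  (A3,L1) ✓  (A3,L2) ✓  (A3,L3) ✓  (A3,L4) ✓  (A4,L1) ✓  (A4,L2) ✓  (A4,L4) ✓  (A5,L1) ✓  (A5,L3) ✓
Counterexamples (restrictor pairs failing the scope): 1.

1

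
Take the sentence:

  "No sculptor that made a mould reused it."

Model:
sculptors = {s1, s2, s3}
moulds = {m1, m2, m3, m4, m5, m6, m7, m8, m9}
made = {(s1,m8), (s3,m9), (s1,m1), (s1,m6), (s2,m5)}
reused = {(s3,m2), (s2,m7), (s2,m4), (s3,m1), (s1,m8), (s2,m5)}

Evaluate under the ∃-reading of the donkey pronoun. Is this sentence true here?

"it" takes "a mould" as antecedent — a donkey pronoun bound across the clause boundary.
Truth condition: for no (s,m) with made(s,m) does reused(s,m) hold.
Restrictor pairs — does the scope hold? (s1,m1):fails  (s1,m6):fails  (s1,m8):holds  (s2,m5):holds  (s3,m9):fails
Scope holds for 2 pair(s), so the sentence is false.

False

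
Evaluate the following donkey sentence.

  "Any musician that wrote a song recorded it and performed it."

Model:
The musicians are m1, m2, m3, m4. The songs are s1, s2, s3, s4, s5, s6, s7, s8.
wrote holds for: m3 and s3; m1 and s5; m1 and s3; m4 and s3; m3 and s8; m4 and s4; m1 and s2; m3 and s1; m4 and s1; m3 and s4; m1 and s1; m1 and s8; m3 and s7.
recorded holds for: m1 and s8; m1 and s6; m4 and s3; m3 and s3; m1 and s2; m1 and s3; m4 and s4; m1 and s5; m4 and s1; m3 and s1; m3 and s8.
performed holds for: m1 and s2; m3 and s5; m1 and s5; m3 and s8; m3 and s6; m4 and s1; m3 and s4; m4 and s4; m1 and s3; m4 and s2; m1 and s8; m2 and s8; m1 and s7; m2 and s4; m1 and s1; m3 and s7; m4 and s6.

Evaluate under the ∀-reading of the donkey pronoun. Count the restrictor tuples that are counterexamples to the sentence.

"it" takes "a song" as antecedent — a donkey pronoun bound across the clause boundary.
Strong reading: for every (m,s) with wrote(m,s), recorded(m,s) ∧ performed(m,s).
Restrictor pairs: (m1,s1) ✗  (m1,s2) ✓  (m1,s3) ✓  (m1,s5) ✓  (m1,s8) ✓  (m3,s1) ✗  (m3,s3) ✗  (m3,s4) ✗  (m3,s7) ✗  (m3,s8) ✓  (m4,s1) ✓  (m4,s3) ✗  (m4,s4) ✓
Counterexamples (restrictor pairs failing the scope): 6.

6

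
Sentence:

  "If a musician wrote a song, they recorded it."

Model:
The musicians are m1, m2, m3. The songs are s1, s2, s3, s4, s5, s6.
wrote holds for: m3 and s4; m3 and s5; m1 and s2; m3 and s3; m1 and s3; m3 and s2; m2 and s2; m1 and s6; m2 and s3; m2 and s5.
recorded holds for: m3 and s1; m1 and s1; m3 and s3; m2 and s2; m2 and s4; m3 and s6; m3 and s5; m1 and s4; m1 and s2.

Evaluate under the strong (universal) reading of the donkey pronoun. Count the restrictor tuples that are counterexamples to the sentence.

"it" takes "a song" as antecedent — a donkey pronoun bound across the clause boundary.
Strong reading: for every (m,s) with wrote(m,s), recorded(m,s).
Restrictor pairs: (m1,s2) ✓  (m1,s3) ✗  (m1,s6) ✗  (m2,s2) ✓  (m2,s3) ✗  (m2,s5) ✗  (m3,s2) ✗  (m3,s3) ✓  (m3,s4) ✗  (m3,s5) ✓
Counterexamples (restrictor pairs failing the scope): 6.

6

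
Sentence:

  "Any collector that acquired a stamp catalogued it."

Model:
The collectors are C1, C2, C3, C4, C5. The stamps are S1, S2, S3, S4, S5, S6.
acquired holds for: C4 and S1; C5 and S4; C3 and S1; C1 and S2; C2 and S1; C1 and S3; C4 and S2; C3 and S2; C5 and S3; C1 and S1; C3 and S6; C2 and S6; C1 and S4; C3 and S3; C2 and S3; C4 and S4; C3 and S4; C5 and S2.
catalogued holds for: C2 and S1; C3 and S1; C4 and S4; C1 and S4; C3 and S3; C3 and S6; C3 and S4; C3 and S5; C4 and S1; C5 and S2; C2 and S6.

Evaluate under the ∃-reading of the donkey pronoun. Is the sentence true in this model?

True

"it" takes "a stamp" as antecedent — a donkey pronoun bound across the clause boundary.
Weak reading: every collector c with some acquired-stamp has at least one acquired-stamp s such that catalogued(c,s).
Per collector: C1:✓  C2:✓  C3:✓  C4:✓  C5:✓
Every collector in the restrictor has a witness.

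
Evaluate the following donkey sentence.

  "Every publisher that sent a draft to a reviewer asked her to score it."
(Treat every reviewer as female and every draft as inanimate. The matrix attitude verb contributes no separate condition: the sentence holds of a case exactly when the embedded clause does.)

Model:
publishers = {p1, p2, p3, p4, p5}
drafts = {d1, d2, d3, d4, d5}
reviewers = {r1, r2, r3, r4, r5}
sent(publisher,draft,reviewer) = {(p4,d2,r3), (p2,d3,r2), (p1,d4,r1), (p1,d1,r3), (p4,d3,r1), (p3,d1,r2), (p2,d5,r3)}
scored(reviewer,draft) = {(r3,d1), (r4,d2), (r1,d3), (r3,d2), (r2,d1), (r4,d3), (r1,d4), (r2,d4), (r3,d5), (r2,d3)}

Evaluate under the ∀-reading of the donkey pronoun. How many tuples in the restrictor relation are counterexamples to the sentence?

"her" takes "a reviewer" as antecedent and "it" takes "a draft"; both are donkey pronouns co-varying with the restrictor.
Strong reading: for every (p,d,r) with sent(p,d,r), scored(r,d).
Restrictor triples: (p1,d1,r3)→scored(r3,d1) ✓  (p1,d4,r1)→scored(r1,d4) ✓  (p2,d3,r2)→scored(r2,d3) ✓  (p2,d5,r3)→scored(r3,d5) ✓  (p3,d1,r2)→scored(r2,d1) ✓  (p4,d2,r3)→scored(r3,d2) ✓  (p4,d3,r1)→scored(r1,d3) ✓
Counterexamples (restrictor triples failing the scope): 0.

0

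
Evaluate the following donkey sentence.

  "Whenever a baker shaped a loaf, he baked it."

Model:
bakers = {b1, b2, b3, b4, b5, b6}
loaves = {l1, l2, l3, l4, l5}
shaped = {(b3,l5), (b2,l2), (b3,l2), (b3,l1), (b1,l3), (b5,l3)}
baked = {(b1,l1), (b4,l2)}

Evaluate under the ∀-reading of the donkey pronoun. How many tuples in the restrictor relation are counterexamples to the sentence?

"it" takes "a loaf" as antecedent — a donkey pronoun bound across the clause boundary.
Strong reading: for every (b,l) with shaped(b,l), baked(b,l).
Restrictor pairs: (b1,l3) ✗  (b2,l2) ✗  (b3,l1) ✗  (b3,l2) ✗  (b3,l5) ✗  (b5,l3) ✗
Counterexamples (restrictor pairs failing the scope): 6.

6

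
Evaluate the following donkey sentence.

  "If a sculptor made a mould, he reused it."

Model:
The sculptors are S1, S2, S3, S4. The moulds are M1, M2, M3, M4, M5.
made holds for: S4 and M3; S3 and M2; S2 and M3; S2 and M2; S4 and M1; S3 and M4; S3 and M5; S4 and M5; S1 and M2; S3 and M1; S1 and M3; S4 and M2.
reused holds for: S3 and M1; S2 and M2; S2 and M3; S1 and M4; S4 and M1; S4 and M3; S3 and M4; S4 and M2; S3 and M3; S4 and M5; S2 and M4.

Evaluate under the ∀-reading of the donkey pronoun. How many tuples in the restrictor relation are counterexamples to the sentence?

4

"it" takes "a mould" as antecedent — a donkey pronoun bound across the clause boundary.
Strong reading: for every (s,m) with made(s,m), reused(s,m).
Restrictor pairs: (S1,M2) ✗  (S1,M3) ✗  (S2,M2) ✓  (S2,M3) ✓  (S3,M1) ✓  (S3,M2) ✗  (S3,M4) ✓  (S3,M5) ✗  (S4,M1) ✓  (S4,M2) ✓  (S4,M3) ✓  (S4,M5) ✓
Counterexamples (restrictor pairs failing the scope): 4.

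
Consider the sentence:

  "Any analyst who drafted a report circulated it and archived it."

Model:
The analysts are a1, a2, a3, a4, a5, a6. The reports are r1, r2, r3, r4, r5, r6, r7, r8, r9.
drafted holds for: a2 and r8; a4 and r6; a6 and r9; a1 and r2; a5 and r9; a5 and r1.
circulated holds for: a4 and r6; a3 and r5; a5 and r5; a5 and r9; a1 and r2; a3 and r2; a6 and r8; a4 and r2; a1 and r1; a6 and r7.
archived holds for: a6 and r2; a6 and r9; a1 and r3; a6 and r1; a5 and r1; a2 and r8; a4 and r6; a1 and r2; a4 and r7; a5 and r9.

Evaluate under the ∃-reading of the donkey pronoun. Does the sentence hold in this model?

False

"it" takes "a report" as antecedent — a donkey pronoun bound across the clause boundary.
Weak reading: every analyst a with some drafted-report has at least one drafted-report r such that circulated(a,r) ∧ archived(a,r).
Per analyst: a1:✓  a2:✗  a4:✓  a5:✓  a6:✗
a2 has no witness among its drafted-reports.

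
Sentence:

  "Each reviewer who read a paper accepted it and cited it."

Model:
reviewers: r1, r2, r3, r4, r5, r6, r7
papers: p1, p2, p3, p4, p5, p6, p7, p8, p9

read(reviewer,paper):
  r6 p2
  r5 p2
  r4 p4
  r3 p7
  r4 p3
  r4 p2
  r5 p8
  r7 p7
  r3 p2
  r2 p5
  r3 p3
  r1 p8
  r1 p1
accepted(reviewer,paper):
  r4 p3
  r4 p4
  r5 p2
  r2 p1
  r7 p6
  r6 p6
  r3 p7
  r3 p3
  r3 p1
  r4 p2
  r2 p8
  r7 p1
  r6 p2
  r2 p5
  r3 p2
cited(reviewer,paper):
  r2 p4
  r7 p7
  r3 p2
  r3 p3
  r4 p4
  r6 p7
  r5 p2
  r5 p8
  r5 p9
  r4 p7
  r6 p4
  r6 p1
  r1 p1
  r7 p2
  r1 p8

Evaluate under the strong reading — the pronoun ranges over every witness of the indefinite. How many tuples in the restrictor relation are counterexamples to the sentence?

"it" takes "a paper" as antecedent — a donkey pronoun bound across the clause boundary.
Strong reading: for every (r,p) with read(r,p), accepted(r,p) ∧ cited(r,p).
Restrictor pairs: (r1,p1) ✗  (r1,p8) ✗  (r2,p5) ✗  (r3,p2) ✓  (r3,p3) ✓  (r3,p7) ✗  (r4,p2) ✗  (r4,p3) ✗  (r4,p4) ✓  (r5,p2) ✓  (r5,p8) ✗  (r6,p2) ✗  (r7,p7) ✗
Counterexamples (restrictor pairs failing the scope): 9.

9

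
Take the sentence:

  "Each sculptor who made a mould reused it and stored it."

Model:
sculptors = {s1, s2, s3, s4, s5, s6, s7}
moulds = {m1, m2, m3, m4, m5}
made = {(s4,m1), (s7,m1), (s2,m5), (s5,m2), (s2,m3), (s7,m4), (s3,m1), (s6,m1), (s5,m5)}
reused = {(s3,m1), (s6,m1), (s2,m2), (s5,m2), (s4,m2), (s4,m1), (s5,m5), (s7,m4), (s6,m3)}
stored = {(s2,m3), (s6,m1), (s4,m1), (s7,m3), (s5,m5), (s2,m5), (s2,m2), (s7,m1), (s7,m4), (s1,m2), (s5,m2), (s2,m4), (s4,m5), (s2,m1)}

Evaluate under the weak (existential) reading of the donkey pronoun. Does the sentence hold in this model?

"it" takes "a mould" as antecedent — a donkey pronoun bound across the clause boundary.
Weak reading: every sculptor s with some made-mould has at least one made-mould m such that reused(s,m) ∧ stored(s,m).
Per sculptor: s2:✗  s3:✗  s4:✓  s5:✓  s6:✓  s7:✓
s2 has no witness among its made-moulds.

False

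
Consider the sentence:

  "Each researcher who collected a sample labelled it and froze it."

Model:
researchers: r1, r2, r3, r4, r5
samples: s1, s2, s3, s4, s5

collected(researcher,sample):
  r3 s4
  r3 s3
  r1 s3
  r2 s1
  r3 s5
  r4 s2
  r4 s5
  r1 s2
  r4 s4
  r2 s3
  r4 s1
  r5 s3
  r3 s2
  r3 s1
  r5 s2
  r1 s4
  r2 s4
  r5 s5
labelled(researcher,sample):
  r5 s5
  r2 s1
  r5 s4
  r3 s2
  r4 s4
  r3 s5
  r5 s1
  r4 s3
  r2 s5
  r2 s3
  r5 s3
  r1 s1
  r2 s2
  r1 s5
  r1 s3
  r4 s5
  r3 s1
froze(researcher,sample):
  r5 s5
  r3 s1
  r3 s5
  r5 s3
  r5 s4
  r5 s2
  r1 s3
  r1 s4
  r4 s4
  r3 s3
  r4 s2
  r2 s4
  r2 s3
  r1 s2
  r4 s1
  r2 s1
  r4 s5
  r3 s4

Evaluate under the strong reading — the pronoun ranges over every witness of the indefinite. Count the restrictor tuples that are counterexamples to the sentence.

"it" takes "a sample" as antecedent — a donkey pronoun bound across the clause boundary.
Strong reading: for every (r,s) with collected(r,s), labelled(r,s) ∧ froze(r,s).
Restrictor pairs: (r1,s2) ✗  (r1,s3) ✓  (r1,s4) ✗  (r2,s1) ✓  (r2,s3) ✓  (r2,s4) ✗  (r3,s1) ✓  (r3,s2) ✗  (r3,s3) ✗  (r3,s4) ✗  (r3,s5) ✓  (r4,s1) ✗  (r4,s2) ✗  (r4,s4) ✓  (r4,s5) ✓  (r5,s2) ✗  (r5,s3) ✓  (r5,s5) ✓
Counterexamples (restrictor pairs failing the scope): 9.

9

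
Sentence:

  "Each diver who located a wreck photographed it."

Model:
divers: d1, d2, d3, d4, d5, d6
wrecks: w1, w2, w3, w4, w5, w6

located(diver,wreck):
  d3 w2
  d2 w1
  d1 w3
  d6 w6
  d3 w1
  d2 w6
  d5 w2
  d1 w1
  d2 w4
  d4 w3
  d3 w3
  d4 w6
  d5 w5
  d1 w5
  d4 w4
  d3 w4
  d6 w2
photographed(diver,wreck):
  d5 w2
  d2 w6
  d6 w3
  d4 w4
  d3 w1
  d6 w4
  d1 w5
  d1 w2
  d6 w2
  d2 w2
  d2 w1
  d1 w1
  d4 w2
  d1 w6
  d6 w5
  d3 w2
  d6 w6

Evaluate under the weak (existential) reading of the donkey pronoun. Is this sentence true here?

"it" takes "a wreck" as antecedent — a donkey pronoun bound across the clause boundary.
Weak reading: every diver d with some located-wreck has at least one located-wreck w such that photographed(d,w).
Per diver: d1:✓  d2:✓  d3:✓  d4:✓  d5:✓  d6:✓
Every diver in the restrictor has a witness.

True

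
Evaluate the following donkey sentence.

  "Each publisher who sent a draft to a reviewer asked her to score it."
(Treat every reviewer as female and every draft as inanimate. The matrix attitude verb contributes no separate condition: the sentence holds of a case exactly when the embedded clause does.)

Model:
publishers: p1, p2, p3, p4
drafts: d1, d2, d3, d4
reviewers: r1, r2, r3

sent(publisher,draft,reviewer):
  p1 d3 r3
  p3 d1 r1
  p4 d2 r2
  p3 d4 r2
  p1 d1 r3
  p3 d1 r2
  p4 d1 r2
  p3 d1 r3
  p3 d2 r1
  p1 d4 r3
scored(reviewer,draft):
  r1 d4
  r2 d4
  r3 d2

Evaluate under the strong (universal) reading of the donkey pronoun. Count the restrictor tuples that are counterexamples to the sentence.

"her" takes "a reviewer" as antecedent and "it" takes "a draft"; both are donkey pronouns co-varying with the restrictor.
Strong reading: for every (p,d,r) with sent(p,d,r), scored(r,d).
Restrictor triples: (p1,d1,r3)→scored(r3,d1) ✗  (p1,d3,r3)→scored(r3,d3) ✗  (p1,d4,r3)→scored(r3,d4) ✗  (p3,d1,r1)→scored(r1,d1) ✗  (p3,d1,r2)→scored(r2,d1) ✗  (p3,d1,r3)→scored(r3,d1) ✗  (p3,d2,r1)→scored(r1,d2) ✗  (p3,d4,r2)→scored(r2,d4) ✓  (p4,d1,r2)→scored(r2,d1) ✗  (p4,d2,r2)→scored(r2,d2) ✗
Counterexamples (restrictor triples failing the scope): 9.

9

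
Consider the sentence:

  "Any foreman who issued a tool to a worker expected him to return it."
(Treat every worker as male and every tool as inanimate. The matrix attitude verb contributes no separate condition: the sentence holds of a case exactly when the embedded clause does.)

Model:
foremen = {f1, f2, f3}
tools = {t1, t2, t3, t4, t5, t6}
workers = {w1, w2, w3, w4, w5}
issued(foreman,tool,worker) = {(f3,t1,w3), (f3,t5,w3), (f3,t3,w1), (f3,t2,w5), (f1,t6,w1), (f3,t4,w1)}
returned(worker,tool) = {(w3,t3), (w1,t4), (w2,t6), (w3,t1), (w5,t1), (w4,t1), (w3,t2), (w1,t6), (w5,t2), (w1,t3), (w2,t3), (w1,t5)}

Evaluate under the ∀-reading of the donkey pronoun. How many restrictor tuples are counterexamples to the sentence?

1

"him" takes "a worker" as antecedent and "it" takes "a tool"; both are donkey pronouns co-varying with the restrictor.
Strong reading: for every (f,t,w) with issued(f,t,w), returned(w,t).
Restrictor triples: (f1,t6,w1)→returned(w1,t6) ✓  (f3,t1,w3)→returned(w3,t1) ✓  (f3,t2,w5)→returned(w5,t2) ✓  (f3,t3,w1)→returned(w1,t3) ✓  (f3,t4,w1)→returned(w1,t4) ✓  (f3,t5,w3)→returned(w3,t5) ✗
Counterexamples (restrictor triples failing the scope): 1.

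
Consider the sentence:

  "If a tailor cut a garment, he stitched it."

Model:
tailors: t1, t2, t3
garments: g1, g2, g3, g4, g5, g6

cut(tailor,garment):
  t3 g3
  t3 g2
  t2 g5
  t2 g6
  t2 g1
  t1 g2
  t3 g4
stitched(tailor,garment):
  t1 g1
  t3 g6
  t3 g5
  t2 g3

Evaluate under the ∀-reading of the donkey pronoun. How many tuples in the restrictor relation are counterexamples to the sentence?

7

"it" takes "a garment" as antecedent — a donkey pronoun bound across the clause boundary.
Strong reading: for every (t,g) with cut(t,g), stitched(t,g).
Restrictor pairs: (t1,g2) ✗  (t2,g1) ✗  (t2,g5) ✗  (t2,g6) ✗  (t3,g2) ✗  (t3,g3) ✗  (t3,g4) ✗
Counterexamples (restrictor pairs failing the scope): 7.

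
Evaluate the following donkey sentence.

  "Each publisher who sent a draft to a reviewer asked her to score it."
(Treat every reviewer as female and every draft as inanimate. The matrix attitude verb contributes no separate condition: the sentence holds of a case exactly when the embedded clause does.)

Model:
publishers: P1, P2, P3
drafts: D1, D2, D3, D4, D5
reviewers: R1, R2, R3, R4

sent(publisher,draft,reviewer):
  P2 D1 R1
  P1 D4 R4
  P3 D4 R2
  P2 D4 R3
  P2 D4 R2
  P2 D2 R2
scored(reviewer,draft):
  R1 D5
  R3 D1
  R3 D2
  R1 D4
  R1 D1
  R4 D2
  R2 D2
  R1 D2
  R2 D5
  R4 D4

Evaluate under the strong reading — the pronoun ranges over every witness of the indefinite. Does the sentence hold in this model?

"her" takes "a reviewer" as antecedent and "it" takes "a draft"; both are donkey pronouns co-varying with the restrictor.
Strong reading: for every (p,d,r) with sent(p,d,r), scored(r,d).
Restrictor triples: (P1,D4,R4)→scored(R4,D4) ✓  (P2,D1,R1)→scored(R1,D1) ✓  (P2,D2,R2)→scored(R2,D2) ✓  (P2,D4,R2)→scored(R2,D4) ✗  (P2,D4,R3)→scored(R3,D4) ✗  (P3,D4,R2)→scored(R2,D4) ✗
Counterexample: (P2,D4,R2) — scored(R2,D4) does not hold.

False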